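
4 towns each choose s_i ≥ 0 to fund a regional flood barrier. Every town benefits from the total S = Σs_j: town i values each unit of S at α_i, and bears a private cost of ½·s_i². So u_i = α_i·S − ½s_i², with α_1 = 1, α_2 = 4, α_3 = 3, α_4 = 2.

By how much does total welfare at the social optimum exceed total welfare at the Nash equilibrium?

115

Town i's FOC: ∂u_i/∂s_i = α_i − s_i = 0, so s_i* = α_i.
NE contributions = (1, 4, 3, 2); S = 10.
W^NE = (Σα)·S − ½Σα_i² = 10² − ½·30 = 85.
Planner sets s_i = Σα_j = 10 for every i, so S^SO = 4·10 = 40.
W^SO = (Σα)·S^SO − ½·4·(Σα)² = (4/2)·10² = 200.
Deadweight loss = W^SO − W^NE = 115.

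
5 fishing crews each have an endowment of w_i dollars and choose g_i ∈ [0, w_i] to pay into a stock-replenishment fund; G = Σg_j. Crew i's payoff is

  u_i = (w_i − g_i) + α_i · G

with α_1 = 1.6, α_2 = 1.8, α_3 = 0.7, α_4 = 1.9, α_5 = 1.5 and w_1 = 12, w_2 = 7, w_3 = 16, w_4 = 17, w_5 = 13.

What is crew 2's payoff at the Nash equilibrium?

88.2

∂u_i/∂g_i = α_i − 1, so crew i contributes w_i if α_i > 1, else 0.
α_i > 1 for i ∈ {1, 2, 4, 5}; NE contributions (12, 7, 0, 17, 13), G = 49.
u_2 = (7 − 7) + 1.8·49 = 88.2.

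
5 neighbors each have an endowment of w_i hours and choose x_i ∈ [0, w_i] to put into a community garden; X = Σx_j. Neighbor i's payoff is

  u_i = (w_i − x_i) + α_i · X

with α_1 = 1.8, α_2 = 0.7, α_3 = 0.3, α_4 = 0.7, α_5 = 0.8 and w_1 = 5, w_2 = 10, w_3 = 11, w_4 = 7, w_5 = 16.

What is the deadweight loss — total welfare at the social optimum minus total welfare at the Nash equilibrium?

∂u_i/∂x_i = α_i − 1, so neighbor i contributes w_i if α_i > 1, else 0.
α_i > 1 for i ∈ {1}; NE contributions (5, 0, 0, 0, 0), X = 5.
W^NE = Σw_i − X^NE + (Σα_i)·X^NE = 49 + 3.3·5 = 65.5.
Planner: ∂(Σu_j)/∂x_i = Σα_j − 1 = 3.3 > 0, so everyone contributes w_i; X^SO = 49, W^SO = 49 + 3.3·49 = 210.7.
Deadweight loss = 145.2.

145.2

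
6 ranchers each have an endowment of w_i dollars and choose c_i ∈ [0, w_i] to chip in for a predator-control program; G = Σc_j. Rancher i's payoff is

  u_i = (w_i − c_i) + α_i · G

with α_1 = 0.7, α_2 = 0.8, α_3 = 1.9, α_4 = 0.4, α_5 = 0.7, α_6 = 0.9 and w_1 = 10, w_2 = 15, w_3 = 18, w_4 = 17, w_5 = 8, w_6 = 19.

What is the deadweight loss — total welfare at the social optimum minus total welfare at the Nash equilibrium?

303.6

∂u_i/∂c_i = α_i − 1, so rancher i contributes w_i if α_i > 1, else 0.
α_i > 1 for i ∈ {3}; NE contributions (0, 0, 18, 0, 0, 0), G = 18.
W^NE = Σw_i − G^NE + (Σα_i)·G^NE = 87 + 4.4·18 = 166.2.
Planner: ∂(Σu_j)/∂c_i = Σα_j − 1 = 4.4 > 0, so everyone contributes w_i; G^SO = 87, W^SO = 87 + 4.4·87 = 469.8.
Deadweight loss = 303.6.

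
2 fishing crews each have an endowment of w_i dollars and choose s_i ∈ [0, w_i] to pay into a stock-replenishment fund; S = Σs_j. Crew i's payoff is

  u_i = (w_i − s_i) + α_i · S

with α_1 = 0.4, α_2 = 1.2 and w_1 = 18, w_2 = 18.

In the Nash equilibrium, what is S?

∂u_i/∂s_i = α_i − 1, so crew i contributes w_i if α_i > 1, else 0.
α_i > 1 for i ∈ {2}; NE contributions (0, 18), S = 18.

18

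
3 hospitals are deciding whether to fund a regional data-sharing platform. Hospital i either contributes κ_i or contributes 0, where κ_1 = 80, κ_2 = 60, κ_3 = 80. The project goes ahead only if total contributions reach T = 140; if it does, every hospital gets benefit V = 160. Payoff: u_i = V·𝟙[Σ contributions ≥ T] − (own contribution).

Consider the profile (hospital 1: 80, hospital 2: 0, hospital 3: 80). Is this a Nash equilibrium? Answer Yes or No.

Yes

Total = 160 ≥ 140: provided.
Hospital 1 (pledges 80, payoff 80): dropping to 0 → total 80, payoff 0. No gain.
Hospital 2 (pledges 0, payoff 160): pledging 60 → total 220, payoff 100. No gain.
Hospital 3 (pledges 80, payoff 80): dropping to 0 → total 80, payoff 0. No gain.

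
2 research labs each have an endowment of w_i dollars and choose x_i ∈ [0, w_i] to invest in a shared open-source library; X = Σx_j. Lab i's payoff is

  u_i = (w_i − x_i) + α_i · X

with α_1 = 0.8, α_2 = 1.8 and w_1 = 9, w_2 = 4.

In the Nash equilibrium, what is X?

∂u_i/∂x_i = α_i − 1, so lab i contributes w_i if α_i > 1, else 0.
α_i > 1 for i ∈ {2}; NE contributions (0, 4), X = 4.

4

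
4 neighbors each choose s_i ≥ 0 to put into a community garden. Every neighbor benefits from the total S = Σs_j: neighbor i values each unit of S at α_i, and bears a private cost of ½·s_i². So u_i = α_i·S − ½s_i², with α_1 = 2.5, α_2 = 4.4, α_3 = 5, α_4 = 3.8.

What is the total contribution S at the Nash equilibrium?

Neighbor i's FOC: ∂u_i/∂s_i = α_i − s_i = 0, so s_i* = α_i.
NE contributions = (2.5, 4.4, 5, 3.8); S = 15.7.

15.7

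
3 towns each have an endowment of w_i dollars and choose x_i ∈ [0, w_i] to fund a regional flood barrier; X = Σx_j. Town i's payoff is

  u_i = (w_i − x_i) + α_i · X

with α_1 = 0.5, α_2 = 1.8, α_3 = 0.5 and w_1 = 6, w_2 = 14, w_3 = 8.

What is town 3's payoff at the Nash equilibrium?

∂u_i/∂x_i = α_i − 1, so town i contributes w_i if α_i > 1, else 0.
α_i > 1 for i ∈ {2}; NE contributions (0, 14, 0), X = 14.
u_3 = (8 − 0) + 0.5·14 = 15.

15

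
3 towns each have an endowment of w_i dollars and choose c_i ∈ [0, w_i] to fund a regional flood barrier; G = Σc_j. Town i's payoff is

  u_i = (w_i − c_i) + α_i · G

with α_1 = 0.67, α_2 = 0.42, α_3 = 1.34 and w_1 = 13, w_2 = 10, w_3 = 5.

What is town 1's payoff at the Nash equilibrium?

16.35

∂u_i/∂c_i = α_i − 1, so town i contributes w_i if α_i > 1, else 0.
α_i > 1 for i ∈ {3}; NE contributions (0, 0, 5), G = 5.
u_1 = (13 − 0) + 0.67·5 = 16.35.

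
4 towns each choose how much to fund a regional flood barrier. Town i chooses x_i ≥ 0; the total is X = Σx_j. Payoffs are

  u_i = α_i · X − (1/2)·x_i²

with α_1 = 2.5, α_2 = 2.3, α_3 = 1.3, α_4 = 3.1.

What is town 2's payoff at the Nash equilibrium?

18.515

Town i's FOC: ∂u_i/∂x_i = α_i − x_i = 0, so x_i* = α_i.
NE contributions = (2.5, 2.3, 1.3, 3.1); X = 9.2.
u_2 = α_2·X − ½·(x_2)² = 2.3·9.2 − ½·2.3² = 18.515.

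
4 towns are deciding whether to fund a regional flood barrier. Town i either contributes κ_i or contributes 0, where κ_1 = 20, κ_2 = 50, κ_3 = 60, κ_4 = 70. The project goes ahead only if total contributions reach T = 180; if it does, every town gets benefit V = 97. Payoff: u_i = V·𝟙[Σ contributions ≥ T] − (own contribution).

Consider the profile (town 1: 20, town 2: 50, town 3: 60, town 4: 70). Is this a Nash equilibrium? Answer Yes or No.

Total = 200 ≥ 180: provided.
Town 1 (pledges 20, payoff 77): dropping to 0 → total 180, payoff 97. Profitable deviation.

No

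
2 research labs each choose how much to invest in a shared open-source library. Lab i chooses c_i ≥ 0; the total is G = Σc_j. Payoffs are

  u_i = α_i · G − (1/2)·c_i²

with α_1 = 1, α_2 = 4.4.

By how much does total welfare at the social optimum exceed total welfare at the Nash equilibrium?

10.18

Lab i's FOC: ∂u_i/∂c_i = α_i − c_i = 0, so c_i* = α_i.
NE contributions = (1, 4.4); G = 5.4.
W^NE = (Σα)·G − ½Σα_i² = 5.4² − ½·20.36 = 18.98.
Planner sets c_i = Σα_j = 5.4 for every i, so G^SO = 2·5.4 = 10.8.
W^SO = (Σα)·G^SO − ½·2·(Σα)² = (2/2)·5.4² = 29.16.
Deadweight loss = W^SO − W^NE = 10.18.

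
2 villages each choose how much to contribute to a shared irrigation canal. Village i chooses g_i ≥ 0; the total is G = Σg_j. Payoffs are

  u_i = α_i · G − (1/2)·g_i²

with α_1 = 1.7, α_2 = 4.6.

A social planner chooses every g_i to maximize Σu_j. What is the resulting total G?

12.6

Planner FOC: ∂(Σu_j)/∂g_i = (Σα_j) − g_i = 0, so g_i^SO = Σα_j = 6.3 for every i; G^SO = 12.6.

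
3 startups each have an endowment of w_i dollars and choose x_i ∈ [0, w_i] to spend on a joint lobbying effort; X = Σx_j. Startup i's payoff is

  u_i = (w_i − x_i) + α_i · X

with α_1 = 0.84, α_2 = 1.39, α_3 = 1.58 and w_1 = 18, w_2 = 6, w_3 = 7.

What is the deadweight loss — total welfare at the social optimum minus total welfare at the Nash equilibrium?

50.58

∂u_i/∂x_i = α_i − 1, so startup i contributes w_i if α_i > 1, else 0.
α_i > 1 for i ∈ {2, 3}; NE contributions (0, 6, 7), X = 13.
W^NE = Σw_i − X^NE + (Σα_i)·X^NE = 31 + 2.81·13 = 67.53.
Planner: ∂(Σu_j)/∂x_i = Σα_j − 1 = 2.81 > 0, so everyone contributes w_i; X^SO = 31, W^SO = 31 + 2.81·31 = 118.11.
Deadweight loss = 50.58.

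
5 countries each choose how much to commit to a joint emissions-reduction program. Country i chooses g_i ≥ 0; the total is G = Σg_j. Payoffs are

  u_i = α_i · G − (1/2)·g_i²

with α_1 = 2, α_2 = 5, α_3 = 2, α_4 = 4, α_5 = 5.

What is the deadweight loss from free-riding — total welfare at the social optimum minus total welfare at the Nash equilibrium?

523

Country i's FOC: ∂u_i/∂g_i = α_i − g_i = 0, so g_i* = α_i.
NE contributions = (2, 5, 2, 4, 5); G = 18.
W^NE = (Σα)·G − ½Σα_i² = 18² − ½·74 = 287.
Planner sets g_i = Σα_j = 18 for every i, so G^SO = 5·18 = 90.
W^SO = (Σα)·G^SO − ½·5·(Σα)² = (5/2)·18² = 810.
Deadweight loss = W^SO − W^NE = 523.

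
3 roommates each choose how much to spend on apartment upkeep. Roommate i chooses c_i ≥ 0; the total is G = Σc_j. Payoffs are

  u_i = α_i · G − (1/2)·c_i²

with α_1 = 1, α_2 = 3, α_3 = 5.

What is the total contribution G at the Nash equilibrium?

9

Roommate i's FOC: ∂u_i/∂c_i = α_i − c_i = 0, so c_i* = α_i.
NE contributions = (1, 3, 5); G = 9.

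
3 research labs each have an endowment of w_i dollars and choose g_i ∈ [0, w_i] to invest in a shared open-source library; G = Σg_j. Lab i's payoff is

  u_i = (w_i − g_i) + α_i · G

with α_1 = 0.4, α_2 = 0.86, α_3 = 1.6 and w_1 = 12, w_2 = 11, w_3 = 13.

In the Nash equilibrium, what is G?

13

∂u_i/∂g_i = α_i − 1, so lab i contributes w_i if α_i > 1, else 0.
α_i > 1 for i ∈ {3}; NE contributions (0, 0, 13), G = 13.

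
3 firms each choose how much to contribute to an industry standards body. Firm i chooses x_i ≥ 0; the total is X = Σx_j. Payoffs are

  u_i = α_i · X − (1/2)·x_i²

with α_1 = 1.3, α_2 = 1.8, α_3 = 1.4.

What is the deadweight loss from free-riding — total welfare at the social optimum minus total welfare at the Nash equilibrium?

Firm i's FOC: ∂u_i/∂x_i = α_i − x_i = 0, so x_i* = α_i.
NE contributions = (1.3, 1.8, 1.4); X = 4.5.
W^NE = (Σα)·X − ½Σα_i² = 4.5² − ½·6.89 = 16.805.
Planner sets x_i = Σα_j = 4.5 for every i, so X^SO = 3·4.5 = 13.5.
W^SO = (Σα)·X^SO − ½·3·(Σα)² = (3/2)·4.5² = 30.375.
Deadweight loss = W^SO − W^NE = 13.57.

13.57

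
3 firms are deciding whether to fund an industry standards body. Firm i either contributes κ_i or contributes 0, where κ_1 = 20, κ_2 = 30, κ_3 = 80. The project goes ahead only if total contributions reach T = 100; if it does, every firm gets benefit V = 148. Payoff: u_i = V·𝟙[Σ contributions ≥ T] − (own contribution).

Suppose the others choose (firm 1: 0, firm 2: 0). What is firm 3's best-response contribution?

Others' total = 0. Even contributing 80 gives 80 < 100: no benefit either way.
Best response: 0.

0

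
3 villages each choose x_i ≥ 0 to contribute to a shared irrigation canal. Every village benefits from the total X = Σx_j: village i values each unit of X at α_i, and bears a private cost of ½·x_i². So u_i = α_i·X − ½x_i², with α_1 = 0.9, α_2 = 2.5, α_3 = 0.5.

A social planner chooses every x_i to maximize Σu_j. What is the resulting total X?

Planner FOC: ∂(Σu_j)/∂x_i = (Σα_j) − x_i = 0, so x_i^SO = Σα_j = 3.9 for every i; X^SO = 11.7.

11.7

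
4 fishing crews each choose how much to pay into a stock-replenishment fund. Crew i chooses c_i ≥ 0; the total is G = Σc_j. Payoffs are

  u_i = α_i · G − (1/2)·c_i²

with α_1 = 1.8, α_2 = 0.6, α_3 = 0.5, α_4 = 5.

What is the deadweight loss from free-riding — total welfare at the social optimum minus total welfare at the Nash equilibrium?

Crew i's FOC: ∂u_i/∂c_i = α_i − c_i = 0, so c_i* = α_i.
NE contributions = (1.8, 0.6, 0.5, 5); G = 7.9.
W^NE = (Σα)·G − ½Σα_i² = 7.9² − ½·28.85 = 47.985.
Planner sets c_i = Σα_j = 7.9 for every i, so G^SO = 4·7.9 = 31.6.
W^SO = (Σα)·G^SO − ½·4·(Σα)² = (4/2)·7.9² = 124.82.
Deadweight loss = W^SO − W^NE = 76.835.

76.835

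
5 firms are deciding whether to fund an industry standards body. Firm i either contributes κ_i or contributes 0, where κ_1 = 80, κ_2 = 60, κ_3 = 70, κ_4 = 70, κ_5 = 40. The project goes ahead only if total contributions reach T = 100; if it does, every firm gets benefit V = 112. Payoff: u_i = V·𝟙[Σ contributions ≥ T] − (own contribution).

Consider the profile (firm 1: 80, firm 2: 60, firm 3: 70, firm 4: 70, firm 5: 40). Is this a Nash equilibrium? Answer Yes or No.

No

Total = 320 ≥ 100: provided.
Firm 1 (pledges 80, payoff 32): dropping to 0 → total 240, payoff 112. Profitable deviation.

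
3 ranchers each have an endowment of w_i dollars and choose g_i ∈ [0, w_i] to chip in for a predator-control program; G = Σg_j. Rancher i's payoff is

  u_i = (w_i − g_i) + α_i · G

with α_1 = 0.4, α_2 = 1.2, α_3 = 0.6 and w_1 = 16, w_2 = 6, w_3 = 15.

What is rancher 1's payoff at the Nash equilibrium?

∂u_i/∂g_i = α_i − 1, so rancher i contributes w_i if α_i > 1, else 0.
α_i > 1 for i ∈ {2}; NE contributions (0, 6, 0), G = 6.
u_1 = (16 − 0) + 0.4·6 = 18.4.

18.4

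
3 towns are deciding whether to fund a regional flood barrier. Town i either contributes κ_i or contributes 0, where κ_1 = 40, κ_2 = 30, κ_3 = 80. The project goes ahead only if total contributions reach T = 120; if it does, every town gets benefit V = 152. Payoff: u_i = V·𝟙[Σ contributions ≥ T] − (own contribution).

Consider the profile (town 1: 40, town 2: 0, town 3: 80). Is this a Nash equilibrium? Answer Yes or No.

Total = 120 ≥ 120: provided.
Town 1 (pledges 40, payoff 112): dropping to 0 → total 80, payoff 0. No gain.
Town 2 (pledges 0, payoff 152): pledging 30 → total 150, payoff 122. No gain.
Town 3 (pledges 80, payoff 72): dropping to 0 → total 40, payoff 0. No gain.

Yes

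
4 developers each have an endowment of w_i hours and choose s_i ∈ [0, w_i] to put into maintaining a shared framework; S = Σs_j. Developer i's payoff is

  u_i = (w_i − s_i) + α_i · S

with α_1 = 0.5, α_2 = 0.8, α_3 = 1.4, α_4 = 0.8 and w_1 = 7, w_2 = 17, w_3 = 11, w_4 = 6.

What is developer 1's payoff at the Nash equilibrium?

12.5

∂u_i/∂s_i = α_i − 1, so developer i contributes w_i if α_i > 1, else 0.
α_i > 1 for i ∈ {3}; NE contributions (0, 0, 11, 0), S = 11.
u_1 = (7 − 0) + 0.5·11 = 12.5.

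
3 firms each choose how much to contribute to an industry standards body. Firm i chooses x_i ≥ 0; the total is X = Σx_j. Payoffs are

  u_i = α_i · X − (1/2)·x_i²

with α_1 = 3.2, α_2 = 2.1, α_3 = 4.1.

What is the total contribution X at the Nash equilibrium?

9.4

Firm i's FOC: ∂u_i/∂x_i = α_i − x_i = 0, so x_i* = α_i.
NE contributions = (3.2, 2.1, 4.1); X = 9.4.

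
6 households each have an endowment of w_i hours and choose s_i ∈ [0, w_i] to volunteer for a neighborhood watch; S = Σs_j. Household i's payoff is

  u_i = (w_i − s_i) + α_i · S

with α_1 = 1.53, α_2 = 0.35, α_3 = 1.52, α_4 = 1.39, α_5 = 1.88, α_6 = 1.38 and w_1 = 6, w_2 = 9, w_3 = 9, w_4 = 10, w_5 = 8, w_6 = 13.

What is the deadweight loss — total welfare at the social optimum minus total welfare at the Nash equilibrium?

63.45

∂u_i/∂s_i = α_i − 1, so household i contributes w_i if α_i > 1, else 0.
α_i > 1 for i ∈ {1, 3, 4, 5, 6}; NE contributions (6, 0, 9, 10, 8, 13), S = 46.
W^NE = Σw_i − S^NE + (Σα_i)·S^NE = 55 + 7.05·46 = 379.3.
Planner: ∂(Σu_j)/∂s_i = Σα_j − 1 = 7.05 > 0, so everyone contributes w_i; S^SO = 55, W^SO = 55 + 7.05·55 = 442.75.
Deadweight loss = 63.45.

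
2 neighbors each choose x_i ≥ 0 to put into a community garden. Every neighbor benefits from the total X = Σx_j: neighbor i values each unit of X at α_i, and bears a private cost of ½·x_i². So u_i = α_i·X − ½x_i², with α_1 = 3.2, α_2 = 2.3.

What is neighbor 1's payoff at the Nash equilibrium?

Neighbor i's FOC: ∂u_i/∂x_i = α_i − x_i = 0, so x_i* = α_i.
NE contributions = (3.2, 2.3); X = 5.5.
u_1 = α_1·X − ½·(x_1)² = 3.2·5.5 − ½·3.2² = 12.48.

12.48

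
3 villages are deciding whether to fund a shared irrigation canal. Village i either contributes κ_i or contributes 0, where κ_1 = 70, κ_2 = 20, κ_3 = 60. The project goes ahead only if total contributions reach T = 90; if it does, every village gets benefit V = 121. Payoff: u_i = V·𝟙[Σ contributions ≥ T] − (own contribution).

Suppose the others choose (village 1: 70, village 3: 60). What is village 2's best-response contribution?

Others' total = 130 ≥ 90; contributing adds cost 20 for no extra benefit.
Best response: 0.

0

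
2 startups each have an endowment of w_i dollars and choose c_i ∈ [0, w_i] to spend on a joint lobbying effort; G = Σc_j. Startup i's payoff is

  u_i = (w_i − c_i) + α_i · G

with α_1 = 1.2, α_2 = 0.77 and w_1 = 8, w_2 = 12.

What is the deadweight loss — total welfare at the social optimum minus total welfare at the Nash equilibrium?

∂u_i/∂c_i = α_i − 1, so startup i contributes w_i if α_i > 1, else 0.
α_i > 1 for i ∈ {1}; NE contributions (8, 0), G = 8.
W^NE = Σw_i − G^NE + (Σα_i)·G^NE = 20 + 0.97·8 = 27.76.
Planner: ∂(Σu_j)/∂c_i = Σα_j − 1 = 0.97 > 0, so everyone contributes w_i; G^SO = 20, W^SO = 20 + 0.97·20 = 39.4.
Deadweight loss = 11.64.

11.64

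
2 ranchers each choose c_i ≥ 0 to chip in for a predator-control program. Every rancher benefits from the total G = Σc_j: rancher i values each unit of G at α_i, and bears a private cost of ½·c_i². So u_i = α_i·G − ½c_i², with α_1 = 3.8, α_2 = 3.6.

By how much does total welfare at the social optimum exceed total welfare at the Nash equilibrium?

Rancher i's FOC: ∂u_i/∂c_i = α_i − c_i = 0, so c_i* = α_i.
NE contributions = (3.8, 3.6); G = 7.4.
W^NE = (Σα)·G − ½Σα_i² = 7.4² − ½·27.4 = 41.06.
Planner sets c_i = Σα_j = 7.4 for every i, so G^SO = 2·7.4 = 14.8.
W^SO = (Σα)·G^SO − ½·2·(Σα)² = (2/2)·7.4² = 54.76.
Deadweight loss = W^SO − W^NE = 13.7.

13.7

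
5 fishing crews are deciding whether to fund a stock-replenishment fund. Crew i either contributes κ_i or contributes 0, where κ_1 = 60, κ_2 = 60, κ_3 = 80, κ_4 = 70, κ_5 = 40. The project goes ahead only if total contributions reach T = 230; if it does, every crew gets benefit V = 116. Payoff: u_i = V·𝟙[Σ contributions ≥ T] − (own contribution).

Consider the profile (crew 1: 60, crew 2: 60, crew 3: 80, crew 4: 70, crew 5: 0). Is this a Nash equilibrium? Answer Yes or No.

Yes

Total = 270 ≥ 230: provided.
Crew 1 (pledges 60, payoff 56): dropping to 0 → total 210, payoff 0. No gain.
Crew 2 (pledges 60, payoff 56): dropping to 0 → total 210, payoff 0. No gain.
Crew 3 (pledges 80, payoff 36): dropping to 0 → total 190, payoff 0. No gain.
Crew 4 (pledges 70, payoff 46): dropping to 0 → total 200, payoff 0. No gain.
Crew 5 (pledges 0, payoff 116): pledging 40 → total 310, payoff 76. No gain.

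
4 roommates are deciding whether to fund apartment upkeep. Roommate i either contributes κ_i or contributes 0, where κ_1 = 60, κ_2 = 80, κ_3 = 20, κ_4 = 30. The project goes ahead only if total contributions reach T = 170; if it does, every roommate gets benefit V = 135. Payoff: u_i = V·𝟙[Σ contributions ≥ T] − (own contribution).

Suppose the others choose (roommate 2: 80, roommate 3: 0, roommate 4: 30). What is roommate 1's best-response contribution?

60

Others' total = 110. Contributing 60 brings total to 170 ≥ 170: gain V − κ_1 = 75.
Best response: 60.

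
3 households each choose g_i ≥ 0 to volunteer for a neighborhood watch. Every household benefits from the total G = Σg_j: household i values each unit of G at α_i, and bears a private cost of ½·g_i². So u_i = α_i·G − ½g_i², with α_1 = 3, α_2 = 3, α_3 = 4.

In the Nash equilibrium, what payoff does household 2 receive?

Household i's FOC: ∂u_i/∂g_i = α_i − g_i = 0, so g_i* = α_i.
NE contributions = (3, 3, 4); G = 10.
u_2 = α_2·G − ½·(g_2)² = 3·10 − ½·3² = 25.5.

25.5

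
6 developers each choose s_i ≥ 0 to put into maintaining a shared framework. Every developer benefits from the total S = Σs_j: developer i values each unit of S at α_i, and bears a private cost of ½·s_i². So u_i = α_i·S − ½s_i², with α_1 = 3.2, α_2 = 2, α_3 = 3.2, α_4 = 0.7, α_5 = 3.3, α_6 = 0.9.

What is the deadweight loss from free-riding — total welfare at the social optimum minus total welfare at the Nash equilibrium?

Developer i's FOC: ∂u_i/∂s_i = α_i − s_i = 0, so s_i* = α_i.
NE contributions = (3.2, 2, 3.2, 0.7, 3.3, 0.9); S = 13.3.
W^NE = (Σα)·S − ½Σα_i² = 13.3² − ½·36.67 = 158.555.
Planner sets s_i = Σα_j = 13.3 for every i, so S^SO = 6·13.3 = 79.8.
W^SO = (Σα)·S^SO − ½·6·(Σα)² = (6/2)·13.3² = 530.67.
Deadweight loss = W^SO − W^NE = 372.115.

372.115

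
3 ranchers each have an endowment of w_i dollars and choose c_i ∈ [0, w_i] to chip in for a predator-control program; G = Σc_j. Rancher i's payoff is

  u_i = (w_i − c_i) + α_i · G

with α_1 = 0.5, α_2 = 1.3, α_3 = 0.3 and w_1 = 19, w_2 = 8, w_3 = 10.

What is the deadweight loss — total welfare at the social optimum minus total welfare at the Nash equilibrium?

31.9

∂u_i/∂c_i = α_i − 1, so rancher i contributes w_i if α_i > 1, else 0.
α_i > 1 for i ∈ {2}; NE contributions (0, 8, 0), G = 8.
W^NE = Σw_i − G^NE + (Σα_i)·G^NE = 37 + 1.1·8 = 45.8.
Planner: ∂(Σu_j)/∂c_i = Σα_j − 1 = 1.1 > 0, so everyone contributes w_i; G^SO = 37, W^SO = 37 + 1.1·37 = 77.7.
Deadweight loss = 31.9.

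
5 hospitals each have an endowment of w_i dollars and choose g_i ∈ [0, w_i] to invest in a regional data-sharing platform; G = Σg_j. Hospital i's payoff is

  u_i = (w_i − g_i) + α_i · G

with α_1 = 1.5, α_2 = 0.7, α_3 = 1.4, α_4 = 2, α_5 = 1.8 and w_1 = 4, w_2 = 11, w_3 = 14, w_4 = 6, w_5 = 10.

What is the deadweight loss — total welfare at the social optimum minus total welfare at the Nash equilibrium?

∂u_i/∂g_i = α_i − 1, so hospital i contributes w_i if α_i > 1, else 0.
α_i > 1 for i ∈ {1, 3, 4, 5}; NE contributions (4, 0, 14, 6, 10), G = 34.
W^NE = Σw_i − G^NE + (Σα_i)·G^NE = 45 + 6.4·34 = 262.6.
Planner: ∂(Σu_j)/∂g_i = Σα_j − 1 = 6.4 > 0, so everyone contributes w_i; G^SO = 45, W^SO = 45 + 6.4·45 = 333.
Deadweight loss = 70.4.

70.4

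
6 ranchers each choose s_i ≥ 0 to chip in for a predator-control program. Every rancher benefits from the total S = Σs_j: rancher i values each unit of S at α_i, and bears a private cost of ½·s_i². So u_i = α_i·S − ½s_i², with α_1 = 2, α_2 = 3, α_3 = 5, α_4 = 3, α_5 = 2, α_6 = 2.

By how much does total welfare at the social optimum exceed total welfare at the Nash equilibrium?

605.5

Rancher i's FOC: ∂u_i/∂s_i = α_i − s_i = 0, so s_i* = α_i.
NE contributions = (2, 3, 5, 3, 2, 2); S = 17.
W^NE = (Σα)·S − ½Σα_i² = 17² − ½·55 = 261.5.
Planner sets s_i = Σα_j = 17 for every i, so S^SO = 6·17 = 102.
W^SO = (Σα)·S^SO − ½·6·(Σα)² = (6/2)·17² = 867.
Deadweight loss = W^SO − W^NE = 605.5.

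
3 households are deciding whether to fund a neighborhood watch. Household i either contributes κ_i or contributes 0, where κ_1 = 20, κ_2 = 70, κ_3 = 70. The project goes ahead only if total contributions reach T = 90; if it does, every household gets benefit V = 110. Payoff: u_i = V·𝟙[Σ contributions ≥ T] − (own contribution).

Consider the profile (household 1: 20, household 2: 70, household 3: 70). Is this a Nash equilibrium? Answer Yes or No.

Total = 160 ≥ 90: provided.
Household 1 (pledges 20, payoff 90): dropping to 0 → total 140, payoff 110. Profitable deviation.

No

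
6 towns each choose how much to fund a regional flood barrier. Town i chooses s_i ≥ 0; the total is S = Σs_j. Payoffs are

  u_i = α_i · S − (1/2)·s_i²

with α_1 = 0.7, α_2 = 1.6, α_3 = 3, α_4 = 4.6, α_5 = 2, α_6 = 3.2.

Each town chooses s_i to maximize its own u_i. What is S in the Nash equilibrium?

Town i's FOC: ∂u_i/∂s_i = α_i − s_i = 0, so s_i* = α_i.
NE contributions = (0.7, 1.6, 3, 4.6, 2, 3.2); S = 15.1.

15.1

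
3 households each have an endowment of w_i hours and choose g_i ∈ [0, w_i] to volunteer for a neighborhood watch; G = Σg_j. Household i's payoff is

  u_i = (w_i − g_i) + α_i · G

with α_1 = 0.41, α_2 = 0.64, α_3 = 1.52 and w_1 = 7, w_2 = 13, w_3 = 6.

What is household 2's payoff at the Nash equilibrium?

∂u_i/∂g_i = α_i − 1, so household i contributes w_i if α_i > 1, else 0.
α_i > 1 for i ∈ {3}; NE contributions (0, 0, 6), G = 6.
u_2 = (13 − 0) + 0.64·6 = 16.84.

16.84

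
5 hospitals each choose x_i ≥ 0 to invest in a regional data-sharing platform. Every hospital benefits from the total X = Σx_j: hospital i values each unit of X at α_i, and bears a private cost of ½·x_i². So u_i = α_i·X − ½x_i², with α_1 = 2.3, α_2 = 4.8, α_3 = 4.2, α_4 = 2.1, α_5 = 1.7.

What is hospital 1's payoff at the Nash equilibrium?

32.085

Hospital i's FOC: ∂u_i/∂x_i = α_i − x_i = 0, so x_i* = α_i.
NE contributions = (2.3, 4.8, 4.2, 2.1, 1.7); X = 15.1.
u_1 = α_1·X − ½·(x_1)² = 2.3·15.1 − ½·2.3² = 32.085.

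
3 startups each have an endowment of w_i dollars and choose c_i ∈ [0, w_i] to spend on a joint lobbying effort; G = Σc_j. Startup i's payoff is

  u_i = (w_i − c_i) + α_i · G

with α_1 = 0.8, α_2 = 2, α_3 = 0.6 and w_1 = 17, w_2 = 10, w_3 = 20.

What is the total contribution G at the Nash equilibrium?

∂u_i/∂c_i = α_i − 1, so startup i contributes w_i if α_i > 1, else 0.
α_i > 1 for i ∈ {2}; NE contributions (0, 10, 0), G = 10.

10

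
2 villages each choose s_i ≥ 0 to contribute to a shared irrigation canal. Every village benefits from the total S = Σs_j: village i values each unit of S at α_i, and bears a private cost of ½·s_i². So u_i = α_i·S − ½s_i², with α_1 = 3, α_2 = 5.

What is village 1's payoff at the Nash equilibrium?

19.5

Village i's FOC: ∂u_i/∂s_i = α_i − s_i = 0, so s_i* = α_i.
NE contributions = (3, 5); S = 8.
u_1 = α_1·S − ½·(s_1)² = 3·8 − ½·3² = 19.5.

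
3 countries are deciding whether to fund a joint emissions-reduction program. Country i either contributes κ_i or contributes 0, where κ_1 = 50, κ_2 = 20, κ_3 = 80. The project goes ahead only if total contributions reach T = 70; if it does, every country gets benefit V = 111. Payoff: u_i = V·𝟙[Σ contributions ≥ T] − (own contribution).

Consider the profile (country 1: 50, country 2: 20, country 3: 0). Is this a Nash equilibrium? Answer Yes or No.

Total = 70 ≥ 70: provided.
Country 1 (pledges 50, payoff 61): dropping to 0 → total 20, payoff 0. No gain.
Country 2 (pledges 20, payoff 91): dropping to 0 → total 50, payoff 0. No gain.
Country 3 (pledges 0, payoff 111): pledging 80 → total 150, payoff 31. No gain.

Yes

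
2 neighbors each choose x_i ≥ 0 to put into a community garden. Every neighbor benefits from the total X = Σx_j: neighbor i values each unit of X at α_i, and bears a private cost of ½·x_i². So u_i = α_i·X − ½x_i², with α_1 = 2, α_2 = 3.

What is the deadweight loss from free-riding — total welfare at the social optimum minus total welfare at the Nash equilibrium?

6.5

Neighbor i's FOC: ∂u_i/∂x_i = α_i − x_i = 0, so x_i* = α_i.
NE contributions = (2, 3); X = 5.
W^NE = (Σα)·X − ½Σα_i² = 5² − ½·13 = 18.5.
Planner sets x_i = Σα_j = 5 for every i, so X^SO = 2·5 = 10.
W^SO = (Σα)·X^SO − ½·2·(Σα)² = (2/2)·5² = 25.
Deadweight loss = W^SO − W^NE = 6.5.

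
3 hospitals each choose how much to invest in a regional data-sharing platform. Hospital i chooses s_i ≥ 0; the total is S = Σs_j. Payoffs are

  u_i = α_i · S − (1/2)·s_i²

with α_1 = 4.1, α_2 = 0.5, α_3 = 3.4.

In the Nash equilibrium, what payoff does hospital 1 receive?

Hospital i's FOC: ∂u_i/∂s_i = α_i − s_i = 0, so s_i* = α_i.
NE contributions = (4.1, 0.5, 3.4); S = 8.
u_1 = α_1·S − ½·(s_1)² = 4.1·8 − ½·4.1² = 24.395.

24.395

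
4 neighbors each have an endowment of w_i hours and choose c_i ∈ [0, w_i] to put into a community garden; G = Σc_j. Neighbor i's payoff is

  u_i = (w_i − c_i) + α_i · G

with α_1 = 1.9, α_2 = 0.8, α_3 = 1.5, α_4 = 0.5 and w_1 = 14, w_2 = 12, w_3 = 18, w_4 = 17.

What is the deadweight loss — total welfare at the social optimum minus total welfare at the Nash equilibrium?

107.3

∂u_i/∂c_i = α_i − 1, so neighbor i contributes w_i if α_i > 1, else 0.
α_i > 1 for i ∈ {1, 3}; NE contributions (14, 0, 18, 0), G = 32.
W^NE = Σw_i − G^NE + (Σα_i)·G^NE = 61 + 3.7·32 = 179.4.
Planner: ∂(Σu_j)/∂c_i = Σα_j − 1 = 3.7 > 0, so everyone contributes w_i; G^SO = 61, W^SO = 61 + 3.7·61 = 286.7.
Deadweight loss = 107.3.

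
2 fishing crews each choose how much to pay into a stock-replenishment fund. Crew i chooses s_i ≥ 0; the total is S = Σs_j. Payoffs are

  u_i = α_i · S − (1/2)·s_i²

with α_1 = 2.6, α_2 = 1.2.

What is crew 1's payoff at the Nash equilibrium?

6.5

Crew i's FOC: ∂u_i/∂s_i = α_i − s_i = 0, so s_i* = α_i.
NE contributions = (2.6, 1.2); S = 3.8.
u_1 = α_1·S − ½·(s_1)² = 2.6·3.8 − ½·2.6² = 6.5.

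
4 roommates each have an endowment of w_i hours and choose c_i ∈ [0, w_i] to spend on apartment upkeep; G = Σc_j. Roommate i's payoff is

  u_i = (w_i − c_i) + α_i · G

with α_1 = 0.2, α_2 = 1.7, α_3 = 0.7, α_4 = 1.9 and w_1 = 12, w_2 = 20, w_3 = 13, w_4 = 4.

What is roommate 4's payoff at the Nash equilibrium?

45.6

∂u_i/∂c_i = α_i − 1, so roommate i contributes w_i if α_i > 1, else 0.
α_i > 1 for i ∈ {2, 4}; NE contributions (0, 20, 0, 4), G = 24.
u_4 = (4 − 4) + 1.9·24 = 45.6.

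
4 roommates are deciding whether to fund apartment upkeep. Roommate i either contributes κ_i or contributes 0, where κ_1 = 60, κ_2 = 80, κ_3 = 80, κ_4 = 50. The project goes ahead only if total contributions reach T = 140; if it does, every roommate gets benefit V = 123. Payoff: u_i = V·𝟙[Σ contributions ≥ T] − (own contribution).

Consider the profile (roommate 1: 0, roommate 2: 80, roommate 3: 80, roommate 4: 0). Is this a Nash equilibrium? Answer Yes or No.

Yes

Total = 160 ≥ 140: provided.
Roommate 1 (pledges 0, payoff 123): pledging 60 → total 220, payoff 63. No gain.
Roommate 2 (pledges 80, payoff 43): dropping to 0 → total 80, payoff 0. No gain.
Roommate 3 (pledges 80, payoff 43): dropping to 0 → total 80, payoff 0. No gain.
Roommate 4 (pledges 0, payoff 123): pledging 50 → total 210, payoff 73. No gain.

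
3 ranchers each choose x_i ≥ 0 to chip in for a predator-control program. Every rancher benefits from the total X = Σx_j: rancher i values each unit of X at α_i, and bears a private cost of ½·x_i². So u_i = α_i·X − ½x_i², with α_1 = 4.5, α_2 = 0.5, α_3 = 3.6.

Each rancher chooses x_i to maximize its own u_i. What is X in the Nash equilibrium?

8.6

Rancher i's FOC: ∂u_i/∂x_i = α_i − x_i = 0, so x_i* = α_i.
NE contributions = (4.5, 0.5, 3.6); X = 8.6.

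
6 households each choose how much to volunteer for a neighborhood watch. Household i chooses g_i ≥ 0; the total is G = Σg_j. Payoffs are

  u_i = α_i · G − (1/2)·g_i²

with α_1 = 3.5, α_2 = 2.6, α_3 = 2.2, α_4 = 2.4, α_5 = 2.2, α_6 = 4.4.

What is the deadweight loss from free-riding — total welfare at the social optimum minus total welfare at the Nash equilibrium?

625.485

Household i's FOC: ∂u_i/∂g_i = α_i − g_i = 0, so g_i* = α_i.
NE contributions = (3.5, 2.6, 2.2, 2.4, 2.2, 4.4); G = 17.3.
W^NE = (Σα)·G − ½Σα_i² = 17.3² − ½·53.81 = 272.385.
Planner sets g_i = Σα_j = 17.3 for every i, so G^SO = 6·17.3 = 103.8.
W^SO = (Σα)·G^SO − ½·6·(Σα)² = (6/2)·17.3² = 897.87.
Deadweight loss = W^SO − W^NE = 625.485.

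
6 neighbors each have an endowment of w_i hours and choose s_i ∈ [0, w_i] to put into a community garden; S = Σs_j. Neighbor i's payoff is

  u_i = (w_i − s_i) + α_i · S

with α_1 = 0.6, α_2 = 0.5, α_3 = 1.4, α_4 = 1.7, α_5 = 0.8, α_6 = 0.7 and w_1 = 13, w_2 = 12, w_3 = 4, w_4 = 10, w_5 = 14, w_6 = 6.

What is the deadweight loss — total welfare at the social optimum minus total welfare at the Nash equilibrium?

211.5

∂u_i/∂s_i = α_i − 1, so neighbor i contributes w_i if α_i > 1, else 0.
α_i > 1 for i ∈ {3, 4}; NE contributions (0, 0, 4, 10, 0, 0), S = 14.
W^NE = Σw_i − S^NE + (Σα_i)·S^NE = 59 + 4.7·14 = 124.8.
Planner: ∂(Σu_j)/∂s_i = Σα_j − 1 = 4.7 > 0, so everyone contributes w_i; S^SO = 59, W^SO = 59 + 4.7·59 = 336.3.
Deadweight loss = 211.5.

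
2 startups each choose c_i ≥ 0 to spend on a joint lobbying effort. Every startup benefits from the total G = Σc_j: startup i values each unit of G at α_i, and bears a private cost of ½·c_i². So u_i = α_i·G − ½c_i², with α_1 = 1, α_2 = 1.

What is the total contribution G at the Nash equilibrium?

2

Startup i's FOC: ∂u_i/∂c_i = α_i − c_i = 0, so c_i* = α_i.
NE contributions = (1, 1); G = 2.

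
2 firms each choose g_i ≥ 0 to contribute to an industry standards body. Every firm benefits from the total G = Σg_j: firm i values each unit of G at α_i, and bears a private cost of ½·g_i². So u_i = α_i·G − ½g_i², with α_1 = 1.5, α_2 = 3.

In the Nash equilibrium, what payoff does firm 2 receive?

Firm i's FOC: ∂u_i/∂g_i = α_i − g_i = 0, so g_i* = α_i.
NE contributions = (1.5, 3); G = 4.5.
u_2 = α_2·G − ½·(g_2)² = 3·4.5 − ½·3² = 9.

9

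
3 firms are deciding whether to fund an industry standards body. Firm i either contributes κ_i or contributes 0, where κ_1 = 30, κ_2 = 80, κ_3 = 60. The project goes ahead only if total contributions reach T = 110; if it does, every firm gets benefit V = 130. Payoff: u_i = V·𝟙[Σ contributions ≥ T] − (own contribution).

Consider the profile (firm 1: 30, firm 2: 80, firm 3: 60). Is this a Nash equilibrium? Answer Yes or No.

Total = 170 ≥ 110: provided.
Firm 1 (pledges 30, payoff 100): dropping to 0 → total 140, payoff 130. Profitable deviation.

No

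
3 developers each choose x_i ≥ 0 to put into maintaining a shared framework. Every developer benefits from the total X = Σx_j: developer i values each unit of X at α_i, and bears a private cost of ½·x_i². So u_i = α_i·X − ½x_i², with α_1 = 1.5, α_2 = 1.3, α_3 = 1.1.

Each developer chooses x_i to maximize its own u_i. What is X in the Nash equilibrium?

Developer i's FOC: ∂u_i/∂x_i = α_i − x_i = 0, so x_i* = α_i.
NE contributions = (1.5, 1.3, 1.1); X = 3.9.

3.9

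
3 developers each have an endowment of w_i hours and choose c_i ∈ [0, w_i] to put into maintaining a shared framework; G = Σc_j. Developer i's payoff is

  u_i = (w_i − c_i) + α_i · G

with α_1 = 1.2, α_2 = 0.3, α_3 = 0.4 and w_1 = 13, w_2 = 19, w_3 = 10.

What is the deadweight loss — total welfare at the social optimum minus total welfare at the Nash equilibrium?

26.1

∂u_i/∂c_i = α_i − 1, so developer i contributes w_i if α_i > 1, else 0.
α_i > 1 for i ∈ {1}; NE contributions (13, 0, 0), G = 13.
W^NE = Σw_i − G^NE + (Σα_i)·G^NE = 42 + 0.9·13 = 53.7.
Planner: ∂(Σu_j)/∂c_i = Σα_j − 1 = 0.9 > 0, so everyone contributes w_i; G^SO = 42, W^SO = 42 + 0.9·42 = 79.8.
Deadweight loss = 26.1.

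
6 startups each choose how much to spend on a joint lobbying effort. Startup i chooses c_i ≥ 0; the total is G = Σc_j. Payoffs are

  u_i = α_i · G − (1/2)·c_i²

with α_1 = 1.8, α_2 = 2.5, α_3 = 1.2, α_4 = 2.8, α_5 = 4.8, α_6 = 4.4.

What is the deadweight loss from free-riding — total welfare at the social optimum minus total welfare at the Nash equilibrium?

Startup i's FOC: ∂u_i/∂c_i = α_i − c_i = 0, so c_i* = α_i.
NE contributions = (1.8, 2.5, 1.2, 2.8, 4.8, 4.4); G = 17.5.
W^NE = (Σα)·G − ½Σα_i² = 17.5² − ½·61.17 = 275.665.
Planner sets c_i = Σα_j = 17.5 for every i, so G^SO = 6·17.5 = 105.
W^SO = (Σα)·G^SO − ½·6·(Σα)² = (6/2)·17.5² = 918.75.
Deadweight loss = W^SO − W^NE = 643.085.

643.085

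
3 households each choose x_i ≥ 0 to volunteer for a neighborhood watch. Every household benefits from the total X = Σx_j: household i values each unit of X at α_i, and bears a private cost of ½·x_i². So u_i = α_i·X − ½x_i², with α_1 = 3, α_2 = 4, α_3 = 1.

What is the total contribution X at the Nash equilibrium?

8

Household i's FOC: ∂u_i/∂x_i = α_i − x_i = 0, so x_i* = α_i.
NE contributions = (3, 4, 1); X = 8.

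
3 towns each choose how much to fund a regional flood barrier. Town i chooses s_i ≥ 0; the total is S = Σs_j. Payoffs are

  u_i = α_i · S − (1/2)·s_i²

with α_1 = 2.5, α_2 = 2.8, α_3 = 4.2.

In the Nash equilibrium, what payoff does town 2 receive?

Town i's FOC: ∂u_i/∂s_i = α_i − s_i = 0, so s_i* = α_i.
NE contributions = (2.5, 2.8, 4.2); S = 9.5.
u_2 = α_2·S − ½·(s_2)² = 2.8·9.5 − ½·2.8² = 22.68.

22.68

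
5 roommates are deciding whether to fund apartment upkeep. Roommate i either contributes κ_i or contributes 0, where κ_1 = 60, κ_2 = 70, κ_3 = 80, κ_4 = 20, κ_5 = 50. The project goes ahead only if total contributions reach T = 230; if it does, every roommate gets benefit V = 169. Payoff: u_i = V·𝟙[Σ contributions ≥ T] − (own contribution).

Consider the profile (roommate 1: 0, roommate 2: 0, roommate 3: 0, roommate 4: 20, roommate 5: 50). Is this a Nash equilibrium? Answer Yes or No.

Total = 70 < 230: not provided.
Roommate 1 (pledges 0, payoff 0): pledging 60 → total 130, payoff -60. No gain.
Roommate 2 (pledges 0, payoff 0): pledging 70 → total 140, payoff -70. No gain.
Roommate 3 (pledges 0, payoff 0): pledging 80 → total 150, payoff -80. No gain.
Roommate 4 (pledges 20, payoff -20): dropping to 0 → total 50, payoff 0. Profitable deviation.

No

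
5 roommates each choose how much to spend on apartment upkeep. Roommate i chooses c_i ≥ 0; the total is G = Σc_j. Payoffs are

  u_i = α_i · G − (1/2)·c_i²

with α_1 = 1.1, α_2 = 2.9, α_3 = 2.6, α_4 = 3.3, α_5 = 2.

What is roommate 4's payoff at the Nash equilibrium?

Roommate i's FOC: ∂u_i/∂c_i = α_i − c_i = 0, so c_i* = α_i.
NE contributions = (1.1, 2.9, 2.6, 3.3, 2); G = 11.9.
u_4 = α_4·G − ½·(c_4)² = 3.3·11.9 − ½·3.3² = 33.825.

33.825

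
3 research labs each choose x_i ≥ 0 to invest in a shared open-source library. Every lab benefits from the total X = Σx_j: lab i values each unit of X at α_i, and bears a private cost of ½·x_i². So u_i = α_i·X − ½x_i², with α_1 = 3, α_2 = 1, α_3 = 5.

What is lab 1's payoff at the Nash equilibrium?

Lab i's FOC: ∂u_i/∂x_i = α_i − x_i = 0, so x_i* = α_i.
NE contributions = (3, 1, 5); X = 9.
u_1 = α_1·X − ½·(x_1)² = 3·9 − ½·3² = 22.5.

22.5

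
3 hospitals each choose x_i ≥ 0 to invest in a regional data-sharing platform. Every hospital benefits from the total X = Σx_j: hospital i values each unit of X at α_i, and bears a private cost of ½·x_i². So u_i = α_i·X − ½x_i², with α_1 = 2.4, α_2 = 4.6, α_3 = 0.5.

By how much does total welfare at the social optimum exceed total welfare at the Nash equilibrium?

Hospital i's FOC: ∂u_i/∂x_i = α_i − x_i = 0, so x_i* = α_i.
NE contributions = (2.4, 4.6, 0.5); X = 7.5.
W^NE = (Σα)·X − ½Σα_i² = 7.5² − ½·27.17 = 42.665.
Planner sets x_i = Σα_j = 7.5 for every i, so X^SO = 3·7.5 = 22.5.
W^SO = (Σα)·X^SO − ½·3·(Σα)² = (3/2)·7.5² = 84.375.
Deadweight loss = W^SO − W^NE = 41.71.

41.71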